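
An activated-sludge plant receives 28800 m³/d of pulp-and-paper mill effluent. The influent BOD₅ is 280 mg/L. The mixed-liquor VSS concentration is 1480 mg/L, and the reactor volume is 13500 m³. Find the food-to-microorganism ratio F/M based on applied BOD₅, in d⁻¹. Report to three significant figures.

F/M ≈ 0.404 d⁻¹

F/M = applied load / biomass = Q·S₀/(V·X) = 28800 × 280 / (13500 × 1480) = 0.4036 d⁻¹.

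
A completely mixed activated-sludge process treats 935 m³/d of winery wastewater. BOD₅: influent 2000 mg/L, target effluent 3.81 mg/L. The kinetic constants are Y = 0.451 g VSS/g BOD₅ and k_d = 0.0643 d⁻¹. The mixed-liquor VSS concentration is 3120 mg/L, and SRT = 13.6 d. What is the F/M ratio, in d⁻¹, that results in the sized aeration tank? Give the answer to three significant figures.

Rearranging the biomass balance for a CMAS with decay, V = Y·Q·ΔS·θ_c / [X·(1+k_d θ_c)] = 0.451 × 935 × (2000 − 3.81) × 13.6 / [3120 × (1 + 0.0643 × 13.6)] = 1.14×10^7 / 5848 = 1957 m³.
F/M = applied load / biomass = Q·S₀/(V·X) = 935 × 2000 / (1957 × 3120) = 0.3062 d⁻¹.

F/M ≈ 0.306 d⁻¹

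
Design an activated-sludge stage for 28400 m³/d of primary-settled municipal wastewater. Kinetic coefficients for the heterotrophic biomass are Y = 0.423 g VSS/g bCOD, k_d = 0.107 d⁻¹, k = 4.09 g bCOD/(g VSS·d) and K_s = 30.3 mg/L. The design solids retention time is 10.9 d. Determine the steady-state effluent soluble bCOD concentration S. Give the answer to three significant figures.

From the Monod/SRT balance for a CMAS, S = K_s·(1+k_d θ_c)/[θ_c·(Y k − k_d) − 1] = 30.3 × (1 + 0.107 × 10.9) / [10.9 × (0.423 × 4.09 − 0.107) − 1] = 65.64 / 16.69 = 3.932 mg/L.

S ≈ 3.93 mg/L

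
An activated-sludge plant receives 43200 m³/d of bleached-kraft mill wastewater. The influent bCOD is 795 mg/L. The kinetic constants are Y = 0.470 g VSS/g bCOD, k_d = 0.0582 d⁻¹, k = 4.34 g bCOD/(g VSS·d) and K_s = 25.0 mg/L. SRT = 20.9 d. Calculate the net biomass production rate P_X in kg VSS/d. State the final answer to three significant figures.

P_X ≈ 7270 kg VSS/d

From the Monod/SRT balance for a CMAS, S = K_s·(1+k_d θ_c)/[θ_c·(Y k − k_d) − 1] = 25.0 × (1 + 0.0582 × 20.9) / [20.9 × (0.470 × 4.34 − 0.0582) − 1] = 55.41 / 40.42 = 1.371 mg/L.
Observed yield with endogenous decay: Y_obs = Y / (1 + k_d·θ_c) = 0.470 / (1 + 0.0582 × 20.9) = 0.470 / 2.216 = 0.2121 g VSS/g bCOD.
Mass of bCOD removed per day: Q(S₀ − S) = 43200 × 793.6 g/m³ = 34285 kg/d.
Net biomass production P_X = Y_obs × Q·(S₀ − S) = 0.2121 × 34285 = 7270 kg VSS/d.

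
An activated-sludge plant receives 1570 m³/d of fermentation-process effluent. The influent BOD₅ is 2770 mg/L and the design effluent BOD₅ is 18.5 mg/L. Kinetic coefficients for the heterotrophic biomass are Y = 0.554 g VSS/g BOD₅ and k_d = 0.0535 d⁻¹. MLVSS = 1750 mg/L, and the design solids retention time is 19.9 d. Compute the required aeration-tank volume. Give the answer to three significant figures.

V ≈ 13200 m³

Steady-state biomass mass balance: V·X·(1 + k_d·θ_c) = Y·Q·(S₀ − S)·θ_c, so V = 0.554 × 1570 × (2770 − 18.5) × 19.9 / [1750 × (1 + 0.0535 × 19.9)] = 4.76×10^7 / 3613 = 13181 m³.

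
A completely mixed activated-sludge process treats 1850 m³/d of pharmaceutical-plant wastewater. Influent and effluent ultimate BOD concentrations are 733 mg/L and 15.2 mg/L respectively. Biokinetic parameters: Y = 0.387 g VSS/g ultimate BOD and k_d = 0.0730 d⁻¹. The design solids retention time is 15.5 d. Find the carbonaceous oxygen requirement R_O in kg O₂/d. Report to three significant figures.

The observed yield is Y_obs = Y/(1 + k_d·θ_c) = 0.387 / (1 + 0.0730 × 15.5) = 0.387 / 2.131 = 0.1816 g VSS per g ultimate BOD removed.
Mass of ultimate BOD removed per day: Q(S₀ − S) = 1850 × 717.8 g/m³ = 1328 kg/d.
Biomass synthesised: P_X = Y_obs × 1328 = 241.1 kg VSS/d.
R_O = Q·ΔS − 1.42 P_X = 1328 − 342.4 = 985.6 kg O₂/d.

R_O ≈ 986 kg O₂/d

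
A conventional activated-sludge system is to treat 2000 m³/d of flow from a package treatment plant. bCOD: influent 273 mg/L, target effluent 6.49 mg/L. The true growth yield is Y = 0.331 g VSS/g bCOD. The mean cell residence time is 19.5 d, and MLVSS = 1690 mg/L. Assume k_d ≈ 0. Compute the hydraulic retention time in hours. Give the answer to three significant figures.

Biomass mass balance (decay neglected): V·X = Y·Q·(S₀ − S)·θ_c, so V = 0.331 × 2000 × (273 − 6.49) × 19.5 / 1690 = 2036 m³.
Hydraulic retention time τ = V/Q = 2036 / 2000 = 1.018 d = 24.43 h.

τ ≈ 24.4 h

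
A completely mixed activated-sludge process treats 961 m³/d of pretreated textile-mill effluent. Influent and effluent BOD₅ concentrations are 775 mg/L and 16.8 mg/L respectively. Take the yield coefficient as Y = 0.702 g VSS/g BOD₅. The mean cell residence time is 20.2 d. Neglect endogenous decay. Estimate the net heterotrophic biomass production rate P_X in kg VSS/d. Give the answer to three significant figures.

Since k_d ≈ 0, Y_obs = Y = 0.702 g VSS/g BOD₅.
Q·(S₀ − S) = 961 × (775 − 16.8) × 10⁻³ = 728.6 kg/d removed.
Net biomass production P_X = Y_obs × Q·(S₀ − S) = 0.7020 × 728.6 = 511.5 kg VSS/d.

P_X ≈ 511 kg VSS/d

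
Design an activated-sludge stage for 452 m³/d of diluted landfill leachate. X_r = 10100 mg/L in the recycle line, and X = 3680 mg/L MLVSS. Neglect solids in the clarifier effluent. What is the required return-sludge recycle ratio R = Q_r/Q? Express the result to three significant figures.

Mass balance around the secondary clarifier (neglecting effluent solids): R = X / (X_r − X) = 3680 / (10100 − 3680) = 0.5732.

R ≈ 0.573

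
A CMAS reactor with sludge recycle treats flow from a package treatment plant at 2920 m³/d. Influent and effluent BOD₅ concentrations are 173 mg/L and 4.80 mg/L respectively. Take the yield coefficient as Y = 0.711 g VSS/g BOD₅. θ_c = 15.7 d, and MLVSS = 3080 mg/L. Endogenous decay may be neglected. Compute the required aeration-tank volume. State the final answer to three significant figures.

With k_d = 0 the design equation reduces to V = Y Q (S₀−S) θ_c / X = 0.711 × 2920 × (173 − 4.80) × 15.7 / 3080 = 1780 m³.

V ≈ 1780 m³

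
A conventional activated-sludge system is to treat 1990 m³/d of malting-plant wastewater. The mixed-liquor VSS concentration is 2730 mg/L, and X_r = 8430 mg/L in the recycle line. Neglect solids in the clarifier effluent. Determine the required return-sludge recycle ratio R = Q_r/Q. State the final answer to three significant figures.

R ≈ 0.479

Mass balance around the secondary clarifier (neglecting effluent solids): R = X / (X_r − X) = 2730 / (8430 − 2730) = 0.4789.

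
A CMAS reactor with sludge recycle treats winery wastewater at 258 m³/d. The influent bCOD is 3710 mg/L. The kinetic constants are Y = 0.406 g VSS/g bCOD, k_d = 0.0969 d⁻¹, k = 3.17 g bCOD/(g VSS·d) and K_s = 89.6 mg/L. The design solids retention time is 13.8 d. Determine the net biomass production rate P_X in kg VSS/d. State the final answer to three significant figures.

P_X ≈ 166 kg VSS/d

From the Monod/SRT balance for a CMAS, S = K_s·(1+k_d θ_c)/[θ_c·(Y k − k_d) − 1] = 89.6 × (1 + 0.0969 × 13.8) / [13.8 × (0.406 × 3.17 − 0.0969) − 1] = 209.4 / 15.42 = 13.58 mg/L.
The observed yield is Y_obs = Y/(1 + k_d·θ_c) = 0.406 / (1 + 0.0969 × 13.8) = 0.406 / 2.337 = 0.1737 g VSS per g bCOD removed.
Q·(S₀ − S) = 258 × (3710 − 13.6) × 10⁻³ = 953.7 kg/d removed.
Biomass produced: P_X = Y_obs·Q·ΔS = 0.1737 × 953.7 ≈ 165.7 kg VSS/d.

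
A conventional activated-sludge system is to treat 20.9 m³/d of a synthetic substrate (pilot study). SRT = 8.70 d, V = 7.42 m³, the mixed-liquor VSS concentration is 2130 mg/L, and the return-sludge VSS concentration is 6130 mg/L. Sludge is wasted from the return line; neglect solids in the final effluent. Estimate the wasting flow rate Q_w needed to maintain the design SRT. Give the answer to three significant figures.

Q_w ≈ 0.296 m³/d

Wasting from the return line (neglecting effluent solids): Q_w = V·X / (θ_c·X_r) = 7.420 × 2130 / (8.70 × 6130) = 0.2963 m³/d.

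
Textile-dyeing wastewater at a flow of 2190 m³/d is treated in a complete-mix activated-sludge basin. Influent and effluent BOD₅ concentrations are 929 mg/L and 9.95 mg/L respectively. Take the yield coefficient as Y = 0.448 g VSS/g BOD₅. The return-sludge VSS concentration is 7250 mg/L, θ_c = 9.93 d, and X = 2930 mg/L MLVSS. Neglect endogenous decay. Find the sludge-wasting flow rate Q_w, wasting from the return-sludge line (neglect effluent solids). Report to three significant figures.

Biomass mass balance (decay neglected): V·X = Y·Q·(S₀ − S)·θ_c, so V = 0.448 × 2190 × (929 − 9.95) × 9.93 / 2930 = 3056 m³.
Wasting from the return line (neglecting effluent solids): Q_w = V·X / (θ_c·X_r) = 3056 × 2930 / (9.93 × 7250) = 124.4 m³/d.

Q_w ≈ 124 m³/d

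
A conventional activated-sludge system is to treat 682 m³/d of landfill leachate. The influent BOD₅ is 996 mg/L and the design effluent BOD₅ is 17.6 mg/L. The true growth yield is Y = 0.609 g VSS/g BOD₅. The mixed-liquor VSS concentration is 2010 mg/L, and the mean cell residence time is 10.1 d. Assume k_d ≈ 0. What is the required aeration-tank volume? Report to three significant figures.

V·X = Y·Q·ΔS·θ_c gives V = 0.609 × 682 × (996 − 17.6) × 10.1 / 2010 = 2042 m³.

V ≈ 2040 m³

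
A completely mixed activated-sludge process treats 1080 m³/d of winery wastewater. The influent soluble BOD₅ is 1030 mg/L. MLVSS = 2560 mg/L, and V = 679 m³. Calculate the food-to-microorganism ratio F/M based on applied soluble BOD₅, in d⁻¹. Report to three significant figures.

F/M = Q·S₀ / (V·X) = 1080 × 1030 / (679.0 × 2560) = 0.6400 g soluble BOD₅·(g VSS·d)⁻¹.

F/M ≈ 0.640 d⁻¹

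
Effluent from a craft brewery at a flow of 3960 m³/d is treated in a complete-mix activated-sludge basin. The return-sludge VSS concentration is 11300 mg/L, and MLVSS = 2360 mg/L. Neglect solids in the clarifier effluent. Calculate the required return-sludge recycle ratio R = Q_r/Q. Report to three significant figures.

R ≈ 0.264

Mass balance around the secondary clarifier (neglecting effluent solids): R = X / (X_r − X) = 2360 / (11300 − 2360) = 0.2640.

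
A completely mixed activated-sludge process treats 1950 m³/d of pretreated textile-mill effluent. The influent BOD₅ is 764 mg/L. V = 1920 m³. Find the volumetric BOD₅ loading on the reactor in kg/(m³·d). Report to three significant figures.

L_v = Q S₀ / V = 1950 × 764 × 10⁻³ / 1920 = 0.7759 kg/(m³·d).

L_v ≈ 0.776 kg BOD₅/(m³·d)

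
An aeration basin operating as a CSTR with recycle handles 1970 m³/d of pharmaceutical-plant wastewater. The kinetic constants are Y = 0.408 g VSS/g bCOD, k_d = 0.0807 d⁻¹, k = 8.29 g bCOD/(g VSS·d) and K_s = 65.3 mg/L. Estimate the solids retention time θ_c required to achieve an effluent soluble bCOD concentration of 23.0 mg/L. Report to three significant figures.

θ_c ≈ 1.25 d

At the target effluent, Y k S/(K_s+S) = 0.408×8.29×23.0/88.30 = 0.8810 d⁻¹.
1/θ_c = 0.8810 − 0.0807 = 0.8003 d⁻¹, so θ_c = 1.250 d.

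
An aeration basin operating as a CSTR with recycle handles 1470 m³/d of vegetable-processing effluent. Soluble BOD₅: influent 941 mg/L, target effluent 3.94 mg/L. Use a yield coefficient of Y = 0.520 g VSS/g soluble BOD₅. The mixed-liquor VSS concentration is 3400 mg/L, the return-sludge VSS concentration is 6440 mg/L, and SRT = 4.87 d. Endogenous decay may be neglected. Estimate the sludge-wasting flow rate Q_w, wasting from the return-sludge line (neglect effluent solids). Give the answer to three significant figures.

V·X = Y·Q·ΔS·θ_c gives V = 0.520 × 1470 × (941 − 3.94) × 4.87 / 3400 = 1026 m³.
Wasting from the return line (neglecting effluent solids): Q_w = V·X / (θ_c·X_r) = 1026 × 3400 / (4.87 × 6440) = 111.2 m³/d.

Q_w ≈ 111 m³/d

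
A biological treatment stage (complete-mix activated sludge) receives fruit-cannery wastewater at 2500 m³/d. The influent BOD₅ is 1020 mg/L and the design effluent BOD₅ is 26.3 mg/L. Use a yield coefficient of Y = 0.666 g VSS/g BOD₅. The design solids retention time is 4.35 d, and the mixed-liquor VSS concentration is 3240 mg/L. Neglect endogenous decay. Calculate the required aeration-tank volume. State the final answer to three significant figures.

V ≈ 2220 m³

V·X = Y·Q·ΔS·θ_c gives V = 0.666 × 2500 × (1020 − 26.3) × 4.35 / 3240 = 2221 m³.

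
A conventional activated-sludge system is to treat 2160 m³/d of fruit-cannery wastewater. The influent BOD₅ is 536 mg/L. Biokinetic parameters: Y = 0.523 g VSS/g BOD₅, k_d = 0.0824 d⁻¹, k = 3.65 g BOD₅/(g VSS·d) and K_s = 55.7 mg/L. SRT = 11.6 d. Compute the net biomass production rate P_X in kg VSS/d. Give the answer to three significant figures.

P_X ≈ 306 kg VSS/d

For a completely mixed reactor with recycle the Lawrence–McCarty relation gives S = K_s·(1 + k_d·θ_c) / [θ_c·(Y·k − k_d) − 1] = 55.7 × (1 + 0.0824 × 11.6) / [11.6 × (0.523 × 3.65 − 0.0824) − 1] = 108.9 / 20.19 = 5.396 mg/L.
Y_obs = Y / (1 + k_d θ_c) = 0.523 / (1 + 0.0824 × 11.6) = 0.523 / 1.956 = 0.2674.
ΔS = 536 − 5.40 = 530.6 mg/L, so the substrate removal rate is 2160 × 530.6/1000 = 1146 kg BOD₅/d.
Net biomass production P_X = Y_obs × Q·(S₀ − S) = 0.2674 × 1146 = 306.5 kg VSS/d.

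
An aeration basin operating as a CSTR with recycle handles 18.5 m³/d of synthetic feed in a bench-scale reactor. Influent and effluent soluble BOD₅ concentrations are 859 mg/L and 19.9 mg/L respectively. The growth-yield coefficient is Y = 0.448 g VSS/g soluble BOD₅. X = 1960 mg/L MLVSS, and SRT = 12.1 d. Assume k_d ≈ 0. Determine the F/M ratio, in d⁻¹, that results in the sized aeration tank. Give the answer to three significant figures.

F/M ≈ 0.189 d⁻¹

With k_d = 0 the design equation reduces to V = Y Q (S₀−S) θ_c / X = 0.448 × 18.5 × (859 − 19.9) × 12.1 / 1960 = 42.93 m³.
F/M = Q·S₀ / (V·X) = 18.5 × 859 / (42.93 × 1960) = 0.1888 g soluble BOD₅·(g VSS·d)⁻¹.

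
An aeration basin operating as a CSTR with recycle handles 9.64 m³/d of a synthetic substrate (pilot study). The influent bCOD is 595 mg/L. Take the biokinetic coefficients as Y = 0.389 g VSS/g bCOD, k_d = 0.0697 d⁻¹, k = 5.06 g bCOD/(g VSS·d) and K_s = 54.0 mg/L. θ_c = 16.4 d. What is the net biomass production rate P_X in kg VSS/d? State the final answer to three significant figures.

Effluent substrate depends only on kinetics and SRT: S = K_s(1 + k_d θ_c) / [θ_c(Yk − k_d) − 1] = 54.0 × (1 + 0.0697 × 16.4) / [16.4 × (0.389 × 5.06 − 0.0697) − 1] = 115.7 / 30.14 = 3.840 mg/L.
Correct the yield for decay: Y_obs = Y/(1 + k_d θ_c) = 0.389 / (1 + 0.0697 × 16.4) = 0.389 / 2.143 = 0.1815.
Substrate removed = Q·(S₀ − S) = 9.64 m³/d × (595 − 3.84) g/m³ = 5.7×10^3 g/d = 5.699 kg/d.
Net biomass production P_X = Y_obs × Q·(S₀ − S) = 0.1815 × 5.699 = 1.034 kg VSS/d.

P_X ≈ 1.03 kg VSS/d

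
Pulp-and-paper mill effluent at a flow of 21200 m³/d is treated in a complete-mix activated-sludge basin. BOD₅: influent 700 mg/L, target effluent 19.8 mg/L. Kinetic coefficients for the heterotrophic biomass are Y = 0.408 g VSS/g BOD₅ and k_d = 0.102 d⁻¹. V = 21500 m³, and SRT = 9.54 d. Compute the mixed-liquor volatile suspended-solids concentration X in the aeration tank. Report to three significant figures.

From V·X·(1 + k_d·θ_c) = Y·Q·(S₀ − S)·θ_c: X = 0.408 × 21200 × (700 − 19.8) × 9.54 / [21500 × (1 + 0.102 × 9.54)] = 1323 mg/L.

X ≈ 1320 mg/L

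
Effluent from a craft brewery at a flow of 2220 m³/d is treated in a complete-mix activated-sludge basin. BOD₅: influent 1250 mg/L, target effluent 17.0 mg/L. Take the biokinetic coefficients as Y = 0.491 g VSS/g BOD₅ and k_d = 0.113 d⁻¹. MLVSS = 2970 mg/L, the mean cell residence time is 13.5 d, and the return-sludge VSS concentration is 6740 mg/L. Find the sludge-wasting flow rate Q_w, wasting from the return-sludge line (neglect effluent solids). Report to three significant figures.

Q_w ≈ 79.0 m³/d

From the SRT design equation V = Y Q (S₀−S) θ_c / [X (1 + k_d θ_c)] = 0.491 × 2220 × (1250 − 17.0) × 13.5 / [2970 × (1 + 0.113 × 13.5)] = 1.81×10^7 / 7501 = 2419 m³.
Q_w = (V·X)/(θ_c X_r) = 2419 × 2970 / (13.5 × 6740) = 78.96 m³/d.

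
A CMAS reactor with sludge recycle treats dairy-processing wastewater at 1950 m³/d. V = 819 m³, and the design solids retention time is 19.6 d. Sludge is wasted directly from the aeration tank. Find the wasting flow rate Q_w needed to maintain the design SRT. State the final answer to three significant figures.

Q_w ≈ 41.8 m³/d

With mixed-liquor wasting, θ_c = V/Q_w, so Q_w = V/θ_c = 819.0/19.6 = 41.79 m³/d.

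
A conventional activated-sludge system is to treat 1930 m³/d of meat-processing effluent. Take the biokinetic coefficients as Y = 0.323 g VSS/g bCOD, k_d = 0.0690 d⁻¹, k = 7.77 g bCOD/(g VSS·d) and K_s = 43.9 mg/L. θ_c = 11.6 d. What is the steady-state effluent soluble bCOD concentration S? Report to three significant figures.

S ≈ 2.89 mg/L

Effluent substrate depends only on kinetics and SRT: S = K_s(1 + k_d θ_c) / [θ_c(Yk − k_d) − 1] = 43.9 × (1 + 0.0690 × 11.6) / [11.6 × (0.323 × 7.77 − 0.0690) − 1] = 79.04 / 27.31 = 2.894 mg/L.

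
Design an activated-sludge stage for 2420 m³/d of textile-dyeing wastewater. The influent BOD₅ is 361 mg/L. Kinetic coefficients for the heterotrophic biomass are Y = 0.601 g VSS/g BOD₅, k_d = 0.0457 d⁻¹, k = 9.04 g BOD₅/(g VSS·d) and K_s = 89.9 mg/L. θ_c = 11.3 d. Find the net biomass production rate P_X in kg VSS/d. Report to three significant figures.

From the Monod/SRT balance for a CMAS, S = K_s·(1+k_d θ_c)/[θ_c·(Y k − k_d) − 1] = 89.9 × (1 + 0.0457 × 11.3) / [11.3 × (0.601 × 9.04 − 0.0457) − 1] = 136.3 / 59.88 = 2.277 mg/L.
Observed yield with endogenous decay: Y_obs = Y / (1 + k_d·θ_c) = 0.601 / (1 + 0.0457 × 11.3) = 0.601 / 1.516 = 0.3963 g VSS/g BOD₅.
Mass of BOD₅ removed per day: Q(S₀ − S) = 2420 × 358.7 g/m³ = 868.1 kg/d.
So the net sludge growth is P_X = 0.3963 × 868.1 = 344.1 kg VSS/d.

P_X ≈ 344 kg VSS/d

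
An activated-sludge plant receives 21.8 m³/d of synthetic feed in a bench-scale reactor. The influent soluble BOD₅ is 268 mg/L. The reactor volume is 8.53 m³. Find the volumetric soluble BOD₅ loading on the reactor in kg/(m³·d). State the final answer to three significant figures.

Applied soluble BOD₅ load per unit volume = Q·S₀/V = (21.8 × 268/1000)/8.530 = 0.6849 kg soluble BOD₅·m⁻³·d⁻¹.

L_v ≈ 0.685 kg soluble BOD₅/(m³·d)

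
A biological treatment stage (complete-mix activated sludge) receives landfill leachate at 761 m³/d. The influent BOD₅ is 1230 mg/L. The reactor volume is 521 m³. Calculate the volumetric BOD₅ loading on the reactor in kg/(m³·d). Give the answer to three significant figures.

L_v ≈ 1.80 kg BOD₅/(m³·d)

Applied BOD₅ load per unit volume = Q·S₀/V = (761 × 1230/1000)/521.0 = 1.797 kg BOD₅·m⁻³·d⁻¹.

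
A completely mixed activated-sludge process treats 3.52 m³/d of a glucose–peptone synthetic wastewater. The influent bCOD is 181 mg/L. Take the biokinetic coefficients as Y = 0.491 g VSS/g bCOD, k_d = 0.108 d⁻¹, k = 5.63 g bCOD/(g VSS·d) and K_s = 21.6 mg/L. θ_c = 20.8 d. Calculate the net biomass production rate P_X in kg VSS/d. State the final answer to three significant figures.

P_X ≈ 0.0957 kg VSS/d

For a completely mixed reactor with recycle the Lawrence–McCarty relation gives S = K_s·(1 + k_d·θ_c) / [θ_c·(Y·k − k_d) − 1] = 21.6 × (1 + 0.108 × 20.8) / [20.8 × (0.491 × 5.63 − 0.108) − 1] = 70.12 / 54.25 = 1.293 mg/L.
Y_obs = Y / (1 + k_d θ_c) = 0.491 / (1 + 0.108 × 20.8) = 0.491 / 3.246 = 0.1512.
Mass of bCOD removed per day: Q(S₀ − S) = 3.52 × 179.7 g/m³ = 0.6326 kg/d.
Net biomass production P_X = Y_obs × Q·(S₀ − S) = 0.1512 × 0.6326 = 0.09567 kg VSS/d.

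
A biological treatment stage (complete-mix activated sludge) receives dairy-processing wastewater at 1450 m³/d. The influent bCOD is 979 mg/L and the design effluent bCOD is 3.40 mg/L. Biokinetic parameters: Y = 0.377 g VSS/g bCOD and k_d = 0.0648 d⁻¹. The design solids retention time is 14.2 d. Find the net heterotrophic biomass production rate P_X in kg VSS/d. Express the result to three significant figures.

P_X ≈ 278 kg VSS/d

Observed yield with endogenous decay: Y_obs = Y / (1 + k_d·θ_c) = 0.377 / (1 + 0.0648 × 14.2) = 0.377 / 1.920 = 0.1963 g VSS/g bCOD.
Substrate removed = Q·(S₀ − S) = 1450 m³/d × (979 − 3.40) g/m³ = 1.41×10^6 g/d = 1415 kg/d.
P_X = Y_obs · Q(S₀ − S) = 0.1963 × 1415 = 277.7 kg VSS/d.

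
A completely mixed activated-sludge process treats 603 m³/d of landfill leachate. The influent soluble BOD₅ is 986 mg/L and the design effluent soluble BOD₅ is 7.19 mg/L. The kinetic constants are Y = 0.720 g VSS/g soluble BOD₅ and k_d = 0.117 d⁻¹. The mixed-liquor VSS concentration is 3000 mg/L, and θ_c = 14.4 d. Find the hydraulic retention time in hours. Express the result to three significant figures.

From the SRT design equation V = Y Q (S₀−S) θ_c / [X (1 + k_d θ_c)] = 0.720 × 603 × (986 − 7.19) × 14.4 / [3000 × (1 + 0.117 × 14.4)] = 6.12×10^6 / 8054 = 759.8 m³.
Hydraulic retention time τ = V/Q = 759.8 / 603 = 1.260 d = 30.24 h.

τ ≈ 30.2 h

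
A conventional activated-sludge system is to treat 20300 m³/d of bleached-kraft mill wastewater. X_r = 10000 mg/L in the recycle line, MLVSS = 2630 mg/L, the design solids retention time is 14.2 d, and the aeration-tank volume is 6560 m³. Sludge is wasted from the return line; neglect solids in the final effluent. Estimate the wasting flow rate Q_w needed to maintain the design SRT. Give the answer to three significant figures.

Q_w = (V·X)/(θ_c X_r) = 6560 × 2630 / (14.2 × 10000) = 121.5 m³/d.

Q_w ≈ 121 m³/d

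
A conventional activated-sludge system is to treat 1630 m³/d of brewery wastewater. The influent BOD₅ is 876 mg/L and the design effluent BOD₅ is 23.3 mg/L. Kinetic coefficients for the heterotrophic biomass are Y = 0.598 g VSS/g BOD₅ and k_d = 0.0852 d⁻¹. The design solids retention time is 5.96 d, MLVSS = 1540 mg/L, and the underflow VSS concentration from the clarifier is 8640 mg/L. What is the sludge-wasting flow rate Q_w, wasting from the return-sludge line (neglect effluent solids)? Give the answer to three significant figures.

Rearranging the biomass balance for a CMAS with decay, V = Y·Q·ΔS·θ_c / [X·(1+k_d θ_c)] = 0.598 × 1630 × (876 − 23.3) × 5.96 / [1540 × (1 + 0.0852 × 5.96)] = 4.95×10^6 / 2322 = 2133 m³.
θ_c = V·X/(Q_w·X_r) when wasting from the recycle, so Q_w = V·X/(θ_c·X_r) = 2133 × 1540 / (5.96 × 8640) = 63.80 m³/d.

Q_w ≈ 63.8 m³/d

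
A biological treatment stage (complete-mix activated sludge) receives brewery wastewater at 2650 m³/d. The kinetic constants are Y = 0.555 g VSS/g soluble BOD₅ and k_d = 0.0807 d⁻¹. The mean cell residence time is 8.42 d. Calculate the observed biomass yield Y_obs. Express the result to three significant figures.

Observed yield with endogenous decay: Y_obs = Y / (1 + k_d·θ_c) = 0.555 / (1 + 0.0807 × 8.42) = 0.555 / 1.679 = 0.3305 g VSS/g soluble BOD₅.

Y_obs ≈ 0.330 g VSS/g soluble BOD₅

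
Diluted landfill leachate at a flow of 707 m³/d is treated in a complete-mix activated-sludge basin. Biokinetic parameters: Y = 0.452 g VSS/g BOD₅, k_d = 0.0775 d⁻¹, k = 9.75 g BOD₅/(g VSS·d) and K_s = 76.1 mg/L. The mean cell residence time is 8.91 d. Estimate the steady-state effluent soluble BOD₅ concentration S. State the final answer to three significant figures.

S ≈ 3.42 mg/L

From the Monod/SRT balance for a CMAS, S = K_s·(1+k_d θ_c)/[θ_c·(Y k − k_d) − 1] = 76.1 × (1 + 0.0775 × 8.91) / [8.91 × (0.452 × 9.75 − 0.0775) − 1] = 128.6 / 37.58 = 3.424 mg/L.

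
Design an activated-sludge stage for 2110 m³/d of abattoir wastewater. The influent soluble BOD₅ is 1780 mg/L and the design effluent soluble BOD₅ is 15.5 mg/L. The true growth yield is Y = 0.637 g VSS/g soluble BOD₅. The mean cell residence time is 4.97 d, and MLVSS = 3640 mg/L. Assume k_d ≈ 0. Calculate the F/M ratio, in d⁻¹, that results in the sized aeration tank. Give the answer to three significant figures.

F/M ≈ 0.319 d⁻¹

With k_d = 0 the design equation reduces to V = Y Q (S₀−S) θ_c / X = 0.637 × 2110 × (1780 − 15.5) × 4.97 / 3640 = 3238 m³.
F/M = Q·S₀ / (V·X) = 2110 × 1780 / (3238 × 3640) = 0.3186 g soluble BOD₅·(g VSS·d)⁻¹.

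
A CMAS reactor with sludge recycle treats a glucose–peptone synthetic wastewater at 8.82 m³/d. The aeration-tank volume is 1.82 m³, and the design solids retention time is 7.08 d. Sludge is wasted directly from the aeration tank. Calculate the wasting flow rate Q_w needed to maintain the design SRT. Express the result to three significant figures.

For wasting at MLVSS concentration, Q_w = V/θ_c = 1.820/7.08 = 0.2571 m³/d.

Q_w ≈ 0.257 m³/d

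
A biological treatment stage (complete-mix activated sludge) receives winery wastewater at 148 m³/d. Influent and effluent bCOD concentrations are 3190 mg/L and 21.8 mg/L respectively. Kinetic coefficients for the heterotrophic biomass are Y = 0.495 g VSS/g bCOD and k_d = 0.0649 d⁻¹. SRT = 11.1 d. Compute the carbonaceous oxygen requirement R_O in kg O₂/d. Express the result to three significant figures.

Y_obs = Y / (1 + k_d θ_c) = 0.495 / (1 + 0.0649 × 11.1) = 0.495 / 1.720 = 0.2877.
Mass of bCOD removed per day: Q(S₀ − S) = 148 × 3168 g/m³ = 468.9 kg/d.
Biomass synthesised: P_X = Y_obs × 468.9 = 134.9 kg VSS/d.
R_O = Q·ΔS − 1.42 P_X = 468.9 − 191.6 = 277.3 kg O₂/d.

R_O ≈ 277 kg O₂/d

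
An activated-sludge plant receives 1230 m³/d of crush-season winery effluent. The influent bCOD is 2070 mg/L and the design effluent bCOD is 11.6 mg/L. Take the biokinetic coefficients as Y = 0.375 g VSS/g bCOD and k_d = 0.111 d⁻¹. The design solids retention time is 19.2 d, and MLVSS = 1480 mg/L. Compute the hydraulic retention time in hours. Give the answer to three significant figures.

τ ≈ 76.8 h

From the SRT design equation V = Y Q (S₀−S) θ_c / [X (1 + k_d θ_c)] = 0.375 × 1230 × (2070 − 11.6) × 19.2 / [1480 × (1 + 0.111 × 19.2)] = 1.82×10^7 / 4634 = 3934 m³.
Hydraulic retention time τ = V/Q = 3934 / 1230 = 3.198 d = 76.75 h.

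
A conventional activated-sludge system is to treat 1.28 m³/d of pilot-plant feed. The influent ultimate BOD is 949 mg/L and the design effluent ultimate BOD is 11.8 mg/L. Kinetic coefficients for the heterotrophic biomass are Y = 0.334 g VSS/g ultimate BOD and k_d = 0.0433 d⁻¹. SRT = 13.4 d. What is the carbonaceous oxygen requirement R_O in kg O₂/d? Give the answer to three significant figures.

R_O ≈ 0.840 kg O₂/d

Y_obs = Y / (1 + k_d θ_c) = 0.334 / (1 + 0.0433 × 13.4) = 0.334 / 1.580 = 0.2114.
ΔS = 949 − 11.8 = 937.2 mg/L, so the substrate removal rate is 1.28 × 937.2/1000 = 1.200 kg ultimate BOD/d.
P_X = Y_obs·Q·(S₀ − S) = 0.2114 × 1.200 = 0.2536 kg VSS/d.
R_O = Q·ΔS − 1.42 P_X = 1.200 − 0.3600 = 0.8396 kg O₂/d.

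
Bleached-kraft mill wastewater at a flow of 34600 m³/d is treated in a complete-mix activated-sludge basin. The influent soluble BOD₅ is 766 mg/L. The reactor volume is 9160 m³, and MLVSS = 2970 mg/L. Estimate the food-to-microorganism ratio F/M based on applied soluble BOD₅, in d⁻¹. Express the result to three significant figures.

F/M ≈ 0.974 d⁻¹

Food-to-microorganism ratio F/M = Q S₀ / (V X) = 34600 × 766 / (9160 × 2970) = 0.9742 d⁻¹.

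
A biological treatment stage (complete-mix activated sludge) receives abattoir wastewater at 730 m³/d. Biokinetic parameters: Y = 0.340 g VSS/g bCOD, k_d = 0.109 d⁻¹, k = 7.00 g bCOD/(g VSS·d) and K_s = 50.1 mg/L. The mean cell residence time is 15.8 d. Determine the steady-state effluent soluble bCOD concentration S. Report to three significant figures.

Effluent substrate depends only on kinetics and SRT: S = K_s(1 + k_d θ_c) / [θ_c(Yk − k_d) − 1] = 50.1 × (1 + 0.109 × 15.8) / [15.8 × (0.340 × 7.00 − 0.109) − 1] = 136.4 / 34.88 = 3.910 mg/L.

S ≈ 3.91 mg/L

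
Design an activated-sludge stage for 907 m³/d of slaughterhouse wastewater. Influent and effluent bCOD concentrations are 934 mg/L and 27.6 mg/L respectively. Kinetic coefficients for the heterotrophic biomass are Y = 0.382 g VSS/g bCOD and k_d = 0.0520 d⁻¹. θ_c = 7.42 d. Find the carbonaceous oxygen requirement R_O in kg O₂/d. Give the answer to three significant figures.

R_O ≈ 500 kg O₂/d

Observed yield with endogenous decay: Y_obs = Y / (1 + k_d·θ_c) = 0.382 / (1 + 0.0520 × 7.42) = 0.382 / 1.386 = 0.2756 g VSS/g bCOD.
Substrate removed = Q·(S₀ − S) = 907 m³/d × (934 − 27.6) g/m³ = 8.22×10^5 g/d = 822.1 kg/d.
P_X = Y_obs·Q·(S₀ − S) = 0.2756 × 822.1 = 226.6 kg VSS/d.
Carbonaceous O₂ demand = substrate oxidised − cell-mass equivalent = 822.1 − 1.42 × 226.6 = 500.3 kg O₂/d.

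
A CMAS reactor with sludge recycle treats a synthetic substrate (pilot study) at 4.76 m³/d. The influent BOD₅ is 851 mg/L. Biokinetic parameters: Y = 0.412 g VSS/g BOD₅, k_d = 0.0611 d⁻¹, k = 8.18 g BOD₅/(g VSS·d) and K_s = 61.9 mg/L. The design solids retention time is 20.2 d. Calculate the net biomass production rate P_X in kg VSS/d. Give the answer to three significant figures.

Effluent substrate depends only on kinetics and SRT: S = K_s(1 + k_d θ_c) / [θ_c(Yk − k_d) − 1] = 61.9 × (1 + 0.0611 × 20.2) / [20.2 × (0.412 × 8.18 − 0.0611) − 1] = 138.3 / 65.84 = 2.100 mg/L.
Correct the yield for decay: Y_obs = Y/(1 + k_d θ_c) = 0.412 / (1 + 0.0611 × 20.2) = 0.412 / 2.234 = 0.1844.
Mass of BOD₅ removed per day: Q(S₀ − S) = 4.76 × 848.9 g/m³ = 4.041 kg/d.
P_X = Y_obs · Q(S₀ − S) = 0.1844 × 4.041 = 0.7451 kg VSS/d.

P_X ≈ 0.745 kg VSS/d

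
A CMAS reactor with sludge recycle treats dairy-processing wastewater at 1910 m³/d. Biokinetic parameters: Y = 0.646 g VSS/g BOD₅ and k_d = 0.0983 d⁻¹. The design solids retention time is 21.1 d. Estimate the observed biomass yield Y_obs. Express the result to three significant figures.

Observed yield with endogenous decay: Y_obs = Y / (1 + k_d·θ_c) = 0.646 / (1 + 0.0983 × 21.1) = 0.646 / 3.074 = 0.2101 g VSS/g BOD₅.

Y_obs ≈ 0.210 g VSS/g BOD₅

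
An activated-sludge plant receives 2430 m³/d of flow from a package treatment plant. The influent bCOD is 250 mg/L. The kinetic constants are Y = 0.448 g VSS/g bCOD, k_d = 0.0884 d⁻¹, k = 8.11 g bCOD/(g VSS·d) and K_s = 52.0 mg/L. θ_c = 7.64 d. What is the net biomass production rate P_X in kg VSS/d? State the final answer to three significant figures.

Effluent substrate depends only on kinetics and SRT: S = K_s(1 + k_d θ_c) / [θ_c(Yk − k_d) − 1] = 52.0 × (1 + 0.0884 × 7.64) / [7.64 × (0.448 × 8.11 − 0.0884) − 1] = 87.12 / 26.08 = 3.340 mg/L.
The observed yield is Y_obs = Y/(1 + k_d·θ_c) = 0.448 / (1 + 0.0884 × 7.64) = 0.448 / 1.675 = 0.2674 g VSS per g bCOD removed.
ΔS = 250 − 3.34 = 246.7 mg/L, so the substrate removal rate is 2430 × 246.7/1000 = 599.4 kg bCOD/d.
P_X = Y_obs · Q(S₀ − S) = 0.2674 × 599.4 = 160.3 kg VSS/d.

P_X ≈ 160 kg VSS/d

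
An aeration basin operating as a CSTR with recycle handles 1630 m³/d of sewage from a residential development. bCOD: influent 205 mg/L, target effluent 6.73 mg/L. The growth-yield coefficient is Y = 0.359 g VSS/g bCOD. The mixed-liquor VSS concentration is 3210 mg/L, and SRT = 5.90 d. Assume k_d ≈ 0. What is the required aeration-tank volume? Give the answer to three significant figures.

V·X = Y·Q·ΔS·θ_c gives V = 0.359 × 1630 × (205 − 6.73) × 5.90 / 3210 = 213.2 m³.

V ≈ 213 m³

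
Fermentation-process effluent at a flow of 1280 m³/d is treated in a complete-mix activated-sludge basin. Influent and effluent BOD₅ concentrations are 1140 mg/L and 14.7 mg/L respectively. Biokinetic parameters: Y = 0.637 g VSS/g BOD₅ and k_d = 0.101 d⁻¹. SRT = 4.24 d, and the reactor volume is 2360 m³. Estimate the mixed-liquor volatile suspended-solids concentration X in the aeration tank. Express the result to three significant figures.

From V·X·(1 + k_d·θ_c) = Y·Q·(S₀ − S)·θ_c: X = 0.637 × 1280 × (1140 − 14.7) × 4.24 / [2360 × (1 + 0.101 × 4.24)] = 1154 mg/L.

X ≈ 1150 mg/L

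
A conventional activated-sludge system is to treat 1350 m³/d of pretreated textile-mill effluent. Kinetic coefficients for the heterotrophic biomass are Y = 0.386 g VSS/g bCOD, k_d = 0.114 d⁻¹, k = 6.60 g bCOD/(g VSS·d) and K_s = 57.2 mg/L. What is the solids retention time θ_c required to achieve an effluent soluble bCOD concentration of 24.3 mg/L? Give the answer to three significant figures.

θ_c ≈ 1.55 d

Specific growth rate at S = 24.3 mg/L: μ = YkS/(K_s+S) = 0.386·6.60·24.3/(57.2+24.3) = 0.7596 d⁻¹.
1/θ_c = 0.7596 − 0.114 = 0.6456 d⁻¹, so θ_c = 1.549 d.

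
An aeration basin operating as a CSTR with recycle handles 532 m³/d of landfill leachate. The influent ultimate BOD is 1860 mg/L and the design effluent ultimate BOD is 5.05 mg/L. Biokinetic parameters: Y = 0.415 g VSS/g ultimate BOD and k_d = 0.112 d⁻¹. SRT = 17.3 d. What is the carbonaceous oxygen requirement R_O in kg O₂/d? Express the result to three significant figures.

R_O ≈ 789 kg O₂/d

Observed yield with endogenous decay: Y_obs = Y / (1 + k_d·θ_c) = 0.415 / (1 + 0.112 × 17.3) = 0.415 / 2.938 = 0.1413 g VSS/g ultimate BOD.
Q·(S₀ − S) = 532 × (1860 − 5.05) × 10⁻³ = 986.8 kg/d removed.
Net sludge production P_X = 0.1413 × 986.8 = 139.4 kg VSS/d.
Carbonaceous O₂ demand = substrate oxidised − cell-mass equivalent = 986.8 − 1.42 × 139.4 = 788.9 kg O₂/d.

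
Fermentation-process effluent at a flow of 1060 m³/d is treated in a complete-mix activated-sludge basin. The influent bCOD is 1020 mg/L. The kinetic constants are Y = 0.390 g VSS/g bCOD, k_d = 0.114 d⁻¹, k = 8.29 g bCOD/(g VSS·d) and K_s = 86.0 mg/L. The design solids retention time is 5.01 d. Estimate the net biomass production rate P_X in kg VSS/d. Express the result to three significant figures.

From the Monod/SRT balance for a CMAS, S = K_s·(1+k_d θ_c)/[θ_c·(Y k − k_d) − 1] = 86.0 × (1 + 0.114 × 5.01) / [5.01 × (0.390 × 8.29 − 0.114) − 1] = 135.1 / 14.63 = 9.238 mg/L.
Y_obs = Y / (1 + k_d θ_c) = 0.390 / (1 + 0.114 × 5.01) = 0.390 / 1.571 = 0.2482.
Substrate removed = Q·(S₀ − S) = 1060 m³/d × (1020 − 9.24) g/m³ = 1.07×10^6 g/d = 1071 kg/d.
Net biomass production P_X = Y_obs × Q·(S₀ − S) = 0.2482 × 1071 = 266.0 kg VSS/d.

P_X ≈ 266 kg VSS/d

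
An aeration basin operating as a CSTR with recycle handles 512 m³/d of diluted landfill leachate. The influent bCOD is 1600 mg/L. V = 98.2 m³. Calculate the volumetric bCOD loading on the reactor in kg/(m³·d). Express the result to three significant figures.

L_v ≈ 8.34 kg bCOD/(m³·d)

Volumetric loading L_v = Q·S₀ / V = 512 × 1600 g/m³ / 98.20 m³ = 8342 g/(m³·d) = 8.342 kg bCOD/(m³·d).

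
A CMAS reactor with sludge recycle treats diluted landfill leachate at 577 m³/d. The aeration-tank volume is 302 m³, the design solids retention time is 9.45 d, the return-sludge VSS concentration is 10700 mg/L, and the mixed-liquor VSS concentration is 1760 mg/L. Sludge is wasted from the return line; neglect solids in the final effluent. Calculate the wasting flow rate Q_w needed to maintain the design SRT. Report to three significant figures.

Q_w ≈ 5.26 m³/d

θ_c = V·X/(Q_w·X_r) when wasting from the recycle, so Q_w = V·X/(θ_c·X_r) = 302.0 × 1760 / (9.45 × 10700) = 5.257 m³/d.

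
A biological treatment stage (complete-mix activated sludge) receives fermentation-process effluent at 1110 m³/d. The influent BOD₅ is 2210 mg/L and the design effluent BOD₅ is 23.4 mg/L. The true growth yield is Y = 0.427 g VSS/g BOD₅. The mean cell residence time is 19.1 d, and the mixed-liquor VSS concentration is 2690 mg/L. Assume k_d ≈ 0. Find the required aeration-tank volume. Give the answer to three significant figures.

Biomass mass balance (decay neglected): V·X = Y·Q·(S₀ − S)·θ_c, so V = 0.427 × 1110 × (2210 − 23.4) × 19.1 / 2690 = 7359 m³.

V ≈ 7360 m³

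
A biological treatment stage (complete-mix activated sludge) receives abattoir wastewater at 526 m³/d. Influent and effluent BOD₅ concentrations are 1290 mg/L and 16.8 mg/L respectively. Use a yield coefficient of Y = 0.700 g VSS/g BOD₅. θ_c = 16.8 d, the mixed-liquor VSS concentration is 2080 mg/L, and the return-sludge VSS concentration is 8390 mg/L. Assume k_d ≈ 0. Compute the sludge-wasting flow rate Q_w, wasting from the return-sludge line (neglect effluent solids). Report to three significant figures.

Q_w ≈ 55.9 m³/d

With k_d = 0 the design equation reduces to V = Y Q (S₀−S) θ_c / X = 0.700 × 526 × (1290 − 16.8) × 16.8 / 2080 = 3786 m³.
θ_c = V·X/(Q_w·X_r) when wasting from the recycle, so Q_w = V·X/(θ_c·X_r) = 3786 × 2080 / (16.8 × 8390) = 55.88 m³/d.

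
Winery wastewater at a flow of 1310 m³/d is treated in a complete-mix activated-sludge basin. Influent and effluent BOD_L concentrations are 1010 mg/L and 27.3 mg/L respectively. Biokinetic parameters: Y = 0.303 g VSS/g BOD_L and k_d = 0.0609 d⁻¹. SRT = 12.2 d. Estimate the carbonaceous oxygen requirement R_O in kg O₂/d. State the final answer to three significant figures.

R_O ≈ 970 kg O₂/d

Y_obs = Y / (1 + k_d θ_c) = 0.303 / (1 + 0.0609 × 12.2) = 0.303 / 1.743 = 0.1738.
Q·(S₀ − S) = 1310 × (1010 − 27.3) × 10⁻³ = 1287 kg/d removed.
P_X = Y_obs·Q·(S₀ − S) = 0.1738 × 1287 = 223.8 kg VSS/d.
R_O = Q·ΔS − 1.42 P_X = 1287 − 317.8 = 969.6 kg O₂/d.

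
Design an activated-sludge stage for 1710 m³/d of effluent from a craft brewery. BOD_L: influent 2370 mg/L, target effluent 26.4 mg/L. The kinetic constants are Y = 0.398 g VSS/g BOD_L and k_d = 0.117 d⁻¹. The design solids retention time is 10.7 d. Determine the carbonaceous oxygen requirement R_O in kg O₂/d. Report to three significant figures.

Observed yield with endogenous decay: Y_obs = Y / (1 + k_d·θ_c) = 0.398 / (1 + 0.117 × 10.7) = 0.398 / 2.252 = 0.1767 g VSS/g BOD_L.
Q·(S₀ − S) = 1710 × (2370 − 26.4) × 10⁻³ = 4008 kg/d removed.
Net sludge production P_X = 0.1767 × 4008 = 708.3 kg VSS/d.
R_O = Q·(S₀ − S) − 1.42·P_X = 4008 − 1.42 × 708.3 = 3002 kg O₂/d.

R_O ≈ 3000 kg O₂/d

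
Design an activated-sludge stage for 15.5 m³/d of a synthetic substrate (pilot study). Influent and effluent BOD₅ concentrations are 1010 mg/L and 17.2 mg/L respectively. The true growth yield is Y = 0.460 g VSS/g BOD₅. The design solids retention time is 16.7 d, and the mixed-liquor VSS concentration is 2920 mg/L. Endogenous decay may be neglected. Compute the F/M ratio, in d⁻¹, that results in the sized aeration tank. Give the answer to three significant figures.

With k_d = 0 the design equation reduces to V = Y Q (S₀−S) θ_c / X = 0.460 × 15.5 × (1010 − 17.2) × 16.7 / 2920 = 40.48 m³.
Food-to-microorganism ratio F/M = Q S₀ / (V X) = 15.5 × 1010 / (40.48 × 2920) = 0.1324 d⁻¹.

F/M ≈ 0.132 d⁻¹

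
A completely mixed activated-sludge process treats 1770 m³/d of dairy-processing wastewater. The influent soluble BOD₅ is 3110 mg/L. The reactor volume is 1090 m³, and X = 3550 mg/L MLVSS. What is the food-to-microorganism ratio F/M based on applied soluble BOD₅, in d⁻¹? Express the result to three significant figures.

F/M = Q·S₀ / (V·X) = 1770 × 3110 / (1090 × 3550) = 1.423 g soluble BOD₅·(g VSS·d)⁻¹.

F/M ≈ 1.42 d⁻¹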